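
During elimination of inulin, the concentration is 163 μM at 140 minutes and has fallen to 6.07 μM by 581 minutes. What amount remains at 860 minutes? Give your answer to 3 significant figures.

0.757 μM

Over Δt = 581 − 140 = 441 minutes, the level fell by a factor of 163/6.07 ≈ 26.853.
n = log₂(26.853) ≈ 4.747 half-lives, so t½ = 441/4.747 ≈ 92.9 minutes.
From t = 581 to t = 860: 6.07 × (1/2)^((860−581)/92.9) ≈ 0.75706 μM.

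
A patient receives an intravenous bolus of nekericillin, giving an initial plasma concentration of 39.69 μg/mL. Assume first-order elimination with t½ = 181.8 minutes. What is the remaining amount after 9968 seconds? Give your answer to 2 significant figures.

Convert the elapsed time: 9968 seconds = 166.133 minutes.
Number of half-lives: n = 166.133/181.8 ≈ 0.91382.
Remaining = 39.69 × (1/2)^0.91382 = 39.69 × 0.53078 ≈ 21.067 μg/mL.

21 μg/mL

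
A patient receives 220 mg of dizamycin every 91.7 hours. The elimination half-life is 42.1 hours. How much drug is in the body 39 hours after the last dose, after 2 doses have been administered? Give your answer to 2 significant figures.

140 mg

The 2 doses were given 130.7, 39 hours ago.
Total = 220·(1/2)^(130.7/42.1) + 220·(1/2)^(39/42.1)
      = 25.578 + 115.76 ≈ 141.34 mg.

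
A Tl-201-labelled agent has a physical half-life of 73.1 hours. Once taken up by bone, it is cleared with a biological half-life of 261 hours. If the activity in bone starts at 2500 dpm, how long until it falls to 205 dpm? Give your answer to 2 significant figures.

1/t_eff = 1/t_phys + 1/t_biol = 1/73.1 + 1/261 = 0.017511 per hour.
t_eff = 73.1 × 261 / (73.1 + 261) ≈ 57.106 hours.
n = log₂(2500/205) ≈ 3.6082; t = 3.6082 × 57.106 ≈ 206.05 hours.

210 hours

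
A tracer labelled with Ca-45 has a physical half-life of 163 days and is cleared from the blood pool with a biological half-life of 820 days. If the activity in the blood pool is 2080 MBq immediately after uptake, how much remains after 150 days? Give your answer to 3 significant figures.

968 MBq

1/t_eff = 1/t_phys + 1/t_biol = 1/163 + 1/820 = 0.0073545 per day.
t_eff = 163 × 820 / (163 + 820) ≈ 135.97 days.
Remaining = 2080 × (1/2)^(150/135.97) = 2080 × (1/2)^1.1032 ≈ 968.22 MBq.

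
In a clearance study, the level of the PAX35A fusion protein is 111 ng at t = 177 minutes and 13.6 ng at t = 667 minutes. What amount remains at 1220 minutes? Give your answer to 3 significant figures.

Over Δt = 667 − 177 = 490 minutes, the level fell by a factor of 111/13.6 ≈ 8.1618.
n = log₂(8.1618) ≈ 3.0289 half-lives, so t½ = 490/3.0289 ≈ 161.78 minutes.
From t = 667 to t = 1220: 13.6 × (1/2)^((1220−667)/161.78) ≈ 1.2721 ng.

1.27 ng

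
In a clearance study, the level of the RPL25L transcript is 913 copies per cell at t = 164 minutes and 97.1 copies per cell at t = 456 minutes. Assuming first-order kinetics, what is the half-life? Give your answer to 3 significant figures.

Over Δt = 456 − 164 = 292 minutes, the level fell by a factor of 913/97.1 ≈ 9.4027.
n = log₂(9.4027) ≈ 3.2331 half-lives, so t½ = 292/3.2331 ≈ 90.317 minutes.

90.3 minutes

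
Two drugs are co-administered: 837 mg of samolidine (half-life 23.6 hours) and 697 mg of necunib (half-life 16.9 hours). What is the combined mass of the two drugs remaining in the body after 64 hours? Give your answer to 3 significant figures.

178 mg

samolidine: 837 × (1/2)^(64/23.6) = 837 × (1/2)^2.7119 ≈ 127.75 mg.
necunib: 697 × (1/2)^(64/16.9) = 697 × (1/2)^3.787 ≈ 50.494 mg.
Total = 127.75 + 50.494 ≈ 178.25 mg.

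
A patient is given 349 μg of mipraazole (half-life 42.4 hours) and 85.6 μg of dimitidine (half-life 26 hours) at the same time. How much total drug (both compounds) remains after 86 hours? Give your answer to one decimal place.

94.2 μg

mipraazole: 349 × (1/2)^(86/42.4) = 349 × (1/2)^2.0283 ≈ 85.555 μg.
dimitidine: 85.6 × (1/2)^(86/26) = 85.6 × (1/2)^3.3077 ≈ 8.6449 μg.
Total = 85.555 + 8.6449 ≈ 94.2 μg.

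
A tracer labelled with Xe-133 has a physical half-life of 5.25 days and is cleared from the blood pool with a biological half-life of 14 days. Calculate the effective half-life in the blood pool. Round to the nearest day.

1/t_eff = 1/t_phys + 1/t_biol = 1/5.25 + 1/14 = 0.2619 per day.
t_eff = 5.25 × 14 / (5.25 + 14) ≈ 3.8182 days.

4 days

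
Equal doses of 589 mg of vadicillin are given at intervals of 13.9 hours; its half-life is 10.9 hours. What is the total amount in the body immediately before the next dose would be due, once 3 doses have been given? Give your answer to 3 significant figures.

The 3 doses were given 41.7, 27.8, 13.9 hours ago.
Total = 589·(1/2)^(41.7/10.9) + 589·(1/2)^(27.8/10.9) + 589·(1/2)^(13.9/10.9)
      = 41.54 + 100.54 + 243.35 ≈ 385.43 mg.

385 mg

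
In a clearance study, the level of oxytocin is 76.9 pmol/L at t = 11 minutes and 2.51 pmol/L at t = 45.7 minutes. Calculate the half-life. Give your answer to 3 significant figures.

7.03 minutes

Over Δt = 45.7 − 11 = 34.7 minutes, the level fell by a factor of 76.9/2.51 ≈ 30.637.
n = log₂(30.637) ≈ 4.9372 half-lives, so t½ = 34.7/4.9372 ≈ 7.0282 minutes.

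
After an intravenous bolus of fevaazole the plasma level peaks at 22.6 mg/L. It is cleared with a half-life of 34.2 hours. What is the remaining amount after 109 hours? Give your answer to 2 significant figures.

Number of half-lives: n = 109/34.2 ≈ 3.1871.
Remaining = 22.6 × (1/2)^3.1871 = 22.6 × 0.10979 ≈ 2.4813 mg/L.

2.5 mg/L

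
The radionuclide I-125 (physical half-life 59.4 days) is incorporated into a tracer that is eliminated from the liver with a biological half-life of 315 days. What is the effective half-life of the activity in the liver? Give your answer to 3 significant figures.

1/t_eff = 1/t_phys + 1/t_biol = 1/59.4 + 1/315 = 0.02001 per day.
t_eff = 59.4 × 315 / (59.4 + 315) ≈ 49.976 days.

50.0 days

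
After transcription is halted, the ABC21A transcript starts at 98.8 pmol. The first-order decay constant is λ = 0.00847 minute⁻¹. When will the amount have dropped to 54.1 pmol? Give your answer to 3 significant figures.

t½ = ln 2 / λ = 0.69315 / 0.00847 ≈ 81.836 minutes.
Fraction remaining = 54.1/98.8 ≈ 0.54757.
n = log₂(98.8/54.1) = ln(1.8262)/ln 2 ≈ 0.86888 half-lives.
t = n × t½ = 0.86888 × 81.836 ≈ 71.105 minutes.

71.1 minutes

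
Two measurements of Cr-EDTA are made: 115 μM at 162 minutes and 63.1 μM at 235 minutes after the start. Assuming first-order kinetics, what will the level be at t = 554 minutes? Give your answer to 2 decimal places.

Over Δt = 235 − 162 = 73 minutes, the level fell by a factor of 115/63.1 ≈ 1.8225.
n = log₂(1.8225) ≈ 0.86592 half-lives, so t½ = 73/0.86592 ≈ 84.303 minutes.
From t = 235 to t = 554: 63.1 × (1/2)^((554−235)/84.303) ≈ 4.5808 μM.

4.58 μM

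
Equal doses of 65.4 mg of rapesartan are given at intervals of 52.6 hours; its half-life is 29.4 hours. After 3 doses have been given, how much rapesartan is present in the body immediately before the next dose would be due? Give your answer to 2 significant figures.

The 3 doses were given 157.8, 105.2, 52.6 hours ago.
Total = 65.4·(1/2)^(157.8/29.4) + 65.4·(1/2)^(105.2/29.4) + 65.4·(1/2)^(52.6/29.4)
      = 1.5843 + 5.4755 + 18.923 ≈ 25.983 mg.

26 mg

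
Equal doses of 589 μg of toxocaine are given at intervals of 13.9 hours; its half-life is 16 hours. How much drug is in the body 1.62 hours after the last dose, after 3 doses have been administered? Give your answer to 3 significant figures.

1010 μg

The 3 doses were given 29.42, 15.52, 1.62 hours ago.
Total = 589·(1/2)^(29.42/16) + 589·(1/2)^(15.52/16) + 589·(1/2)^(1.62/16)
      = 164.66 + 300.69 + 549.08 ≈ 1014.4 μg.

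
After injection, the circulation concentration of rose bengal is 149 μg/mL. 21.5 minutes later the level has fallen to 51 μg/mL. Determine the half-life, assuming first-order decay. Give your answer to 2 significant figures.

A/A₀ = 51/149 ≈ 0.34228.
n = log₂(2.9216) ≈ 1.5467 half-lives elapsed in 21.5 minutes.
t½ = 21.5/1.5467 ≈ 13.9 minutes.

14 minutes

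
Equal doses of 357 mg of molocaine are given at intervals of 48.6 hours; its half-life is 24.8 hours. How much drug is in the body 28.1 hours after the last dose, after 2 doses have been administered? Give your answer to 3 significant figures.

The 2 doses were given 76.7, 28.1 hours ago.
Total = 357·(1/2)^(76.7/24.8) + 357·(1/2)^(28.1/24.8)
      = 41.847 + 162.77 ≈ 204.62 mg.

205 mg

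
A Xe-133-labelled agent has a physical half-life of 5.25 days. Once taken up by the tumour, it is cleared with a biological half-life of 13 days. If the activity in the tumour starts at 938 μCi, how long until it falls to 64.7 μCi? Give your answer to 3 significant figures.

14.4 days

1/t_eff = 1/t_phys + 1/t_biol = 1/5.25 + 1/13 = 0.2674 per day.
t_eff = 5.25 × 13 / (5.25 + 13) ≈ 3.7397 days.
n = log₂(938/64.7) ≈ 3.8578; t = 3.8578 × 3.7397 ≈ 14.427 days.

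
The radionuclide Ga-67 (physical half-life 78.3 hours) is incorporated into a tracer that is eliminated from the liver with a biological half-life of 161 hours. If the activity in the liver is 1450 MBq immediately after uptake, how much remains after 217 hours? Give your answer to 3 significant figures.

1/t_eff = 1/t_phys + 1/t_biol = 1/78.3 + 1/161 = 0.018983 per hour.
t_eff = 78.3 × 161 / (78.3 + 161) ≈ 52.68 hours.
Remaining = 1450 × (1/2)^(217/52.68) = 1450 × (1/2)^4.1192 ≈ 83.437 MBq.

83.4 MBq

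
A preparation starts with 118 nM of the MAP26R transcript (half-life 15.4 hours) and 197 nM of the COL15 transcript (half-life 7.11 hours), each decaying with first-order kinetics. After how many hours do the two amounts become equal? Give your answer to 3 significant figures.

Set 118·(1/2)^(t/15.4) = 197·(1/2)^(t/7.11).
Taking log₂: log₂(118/197) = t·(1/15.4 − 1/7.11).
log₂(0.59898) = -0.73941; 1/15.4 − 1/7.11 = -0.075712.
t = -0.73941 / -0.075712 ≈ 9.7661 hours.

9.77 hours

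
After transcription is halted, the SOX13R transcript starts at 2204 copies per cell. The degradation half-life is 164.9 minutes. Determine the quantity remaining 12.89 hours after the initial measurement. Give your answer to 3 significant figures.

Convert the elapsed time: 12.89 hours = 773.4 minutes.
Number of half-lives: n = 773.4/164.9 ≈ 4.6901.
Remaining = 2204 × (1/2)^4.6901 = 2204 × 0.038738 ≈ 85.378 copies per cell.

85.4 copies per cell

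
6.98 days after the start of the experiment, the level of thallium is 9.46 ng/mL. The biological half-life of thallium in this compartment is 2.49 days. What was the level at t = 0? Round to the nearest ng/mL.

Number of half-lives elapsed: n = 6.98/2.49 ≈ 2.8032.
A₀ = A × 2^n = 9.46 × 2^2.8032 = 9.46 × 6.9799 ≈ 66.03 ng/mL.

66 ng/mL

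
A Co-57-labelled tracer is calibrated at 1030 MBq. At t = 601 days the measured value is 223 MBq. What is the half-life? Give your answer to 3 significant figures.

272 days

A/A₀ = 223/1030 ≈ 0.2165.
n = log₂(4.6188) ≈ 2.2075 half-lives elapsed in 601 days.
t½ = 601/2.2075 ≈ 272.25 days.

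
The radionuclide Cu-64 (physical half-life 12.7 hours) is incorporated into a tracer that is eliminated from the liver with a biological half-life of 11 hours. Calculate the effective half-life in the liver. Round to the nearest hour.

1/t_eff = 1/t_phys + 1/t_biol = 1/12.7 + 1/11 = 0.16965 per hour.
t_eff = 12.7 × 11 / (12.7 + 11) ≈ 5.8945 hours.

6 hours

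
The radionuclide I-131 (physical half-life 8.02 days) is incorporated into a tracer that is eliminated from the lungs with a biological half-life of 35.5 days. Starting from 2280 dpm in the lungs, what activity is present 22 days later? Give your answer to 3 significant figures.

222 dpm

1/t_eff = 1/t_phys + 1/t_biol = 1/8.02 + 1/35.5 = 0.15286 per day.
t_eff = 8.02 × 35.5 / (8.02 + 35.5) ≈ 6.542 days.
Remaining = 2280 × (1/2)^(22/6.542) = 2280 × (1/2)^3.3629 ≈ 221.62 dpm.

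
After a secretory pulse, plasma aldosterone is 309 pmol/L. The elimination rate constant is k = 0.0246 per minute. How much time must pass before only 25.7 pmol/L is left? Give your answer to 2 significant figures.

t½ = ln 2 / k = 0.69315 / 0.0246 ≈ 28.177 minutes.
Fraction remaining = 25.7/309 ≈ 0.083172.
n = log₂(309/25.7) = ln(12.023)/ln 2 ≈ 3.5878 half-lives.
t = n × t½ = 3.5878 × 28.177 ≈ 101.09 minutes.

100 minutes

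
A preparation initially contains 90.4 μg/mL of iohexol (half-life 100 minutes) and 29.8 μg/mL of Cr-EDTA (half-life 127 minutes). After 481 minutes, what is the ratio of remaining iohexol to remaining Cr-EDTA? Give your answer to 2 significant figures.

iohexol: 90.4 × (1/2)^(481/100) = 90.4 × (1/2)^4.81 ≈ 3.2227 μg/mL.
Cr-EDTA: 29.8 × (1/2)^(481/127) = 29.8 × (1/2)^3.7874 ≈ 2.1582 μg/mL.
Ratio ≈ 3.2227 / 2.1582 ≈ 1.4932.

1.5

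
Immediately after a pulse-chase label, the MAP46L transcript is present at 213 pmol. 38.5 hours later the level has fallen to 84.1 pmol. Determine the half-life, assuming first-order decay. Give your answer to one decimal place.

A/A₀ = 84.1/213 ≈ 0.39484.
n = log₂(2.5327) ≈ 1.3407 half-lives elapsed in 38.5 hours.
t½ = 38.5/1.3407 ≈ 28.717 hours.

28.7 hours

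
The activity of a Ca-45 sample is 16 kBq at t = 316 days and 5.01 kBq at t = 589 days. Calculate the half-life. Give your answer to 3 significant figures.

163 days

Over Δt = 589 − 316 = 273 days, the level fell by a factor of 16/5.01 ≈ 3.1936.
n = log₂(3.1936) ≈ 1.6752 half-lives, so t½ = 273/1.6752 ≈ 162.97 days.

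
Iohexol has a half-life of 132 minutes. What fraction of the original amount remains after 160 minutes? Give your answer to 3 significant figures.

n = 160/132 ≈ 1.2121 half-lives.
Fraction remaining = (1/2)^1.2121 ≈ 0.43163.

0.432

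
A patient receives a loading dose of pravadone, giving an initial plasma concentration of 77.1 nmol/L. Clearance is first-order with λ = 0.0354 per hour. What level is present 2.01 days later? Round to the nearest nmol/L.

14 nmol/L

t½ = ln 2 / λ = 0.69315 / 0.0354 ≈ 19.58 hours.
Convert the elapsed time: 2.01 days = 48.24 hours.
Number of half-lives: n = 48.24/19.58 ≈ 2.4637.
Remaining = 77.1 × (1/2)^2.4637 = 77.1 × 0.18128 ≈ 13.977 nmol/L.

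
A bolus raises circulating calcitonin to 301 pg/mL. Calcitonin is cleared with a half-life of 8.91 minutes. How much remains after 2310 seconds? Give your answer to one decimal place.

Convert the elapsed time: 2310 seconds = 38.5 minutes.
Number of half-lives: n = 38.5/8.91 ≈ 4.321.
Remaining = 301 × (1/2)^4.321 = 301 × 0.050033 ≈ 15.06 pg/mL.

15.1 pg/mL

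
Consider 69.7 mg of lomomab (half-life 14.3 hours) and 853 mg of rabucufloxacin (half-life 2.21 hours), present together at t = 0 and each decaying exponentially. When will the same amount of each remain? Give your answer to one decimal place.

9.4 hours

Set 69.7·(1/2)^(t/14.3) = 853·(1/2)^(t/2.21).
Taking log₂: log₂(69.7/853) = t·(1/14.3 − 1/2.21).
log₂(0.081712) = -3.6133; 1/14.3 − 1/2.21 = -0.38256.
t = -3.6133 / -0.38256 ≈ 9.4451 hours.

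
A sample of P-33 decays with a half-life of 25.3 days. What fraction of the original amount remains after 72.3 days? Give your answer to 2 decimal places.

0.14

n = 72.3/25.3 ≈ 2.8577 half-lives.
Fraction remaining = (1/2)^2.8577 ≈ 0.13796.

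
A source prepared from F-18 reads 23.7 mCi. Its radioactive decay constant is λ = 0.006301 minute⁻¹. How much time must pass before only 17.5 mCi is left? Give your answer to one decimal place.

t½ = ln 2 / λ = 0.69315 / 0.006301 ≈ 110.01 minutes.
Fraction remaining = 17.5/23.7 ≈ 0.7384.
n = log₂(23.7/17.5) = ln(1.3543)/ln 2 ≈ 0.43753 half-lives.
t = n × t½ = 0.43753 × 110.01 ≈ 48.131 minutes.

48.1 minutes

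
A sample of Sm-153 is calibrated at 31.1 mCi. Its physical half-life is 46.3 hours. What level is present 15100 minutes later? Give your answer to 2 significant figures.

0.72 mCi

Convert the elapsed time: 15100 minutes = 251.667 hours.
Number of half-lives: n = 251.667/46.3 ≈ 5.4356.
Remaining = 31.1 × (1/2)^5.4356 = 31.1 × 0.023106 ≈ 0.71861 mCi.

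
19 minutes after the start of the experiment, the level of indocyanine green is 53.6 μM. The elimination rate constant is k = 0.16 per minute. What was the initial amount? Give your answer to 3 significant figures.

1120 μM

t½ = ln 2 / k = 0.69315 / 0.16 ≈ 4.3322 minutes.
Number of half-lives elapsed: n = 19/4.3322 ≈ 4.3858.
A₀ = A × 2^n = 53.6 × 2^4.3858 = 53.6 × 20.905 ≈ 1120.5 μM.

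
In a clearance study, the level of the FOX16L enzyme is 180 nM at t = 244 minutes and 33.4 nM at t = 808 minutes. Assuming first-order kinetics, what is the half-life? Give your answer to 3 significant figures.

232 minutes

Over Δt = 808 − 244 = 564 minutes, the level fell by a factor of 180/33.4 ≈ 5.3892.
n = log₂(5.3892) ≈ 2.4301 half-lives, so t½ = 564/2.4301 ≈ 232.09 minutes.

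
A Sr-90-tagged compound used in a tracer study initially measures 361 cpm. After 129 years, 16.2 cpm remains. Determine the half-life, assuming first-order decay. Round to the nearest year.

29 years

A/A₀ = 16.2/361 ≈ 0.044875.
n = log₂(22.284) ≈ 4.4779 half-lives elapsed in 129 years.
t½ = 129/4.4779 ≈ 28.808 years.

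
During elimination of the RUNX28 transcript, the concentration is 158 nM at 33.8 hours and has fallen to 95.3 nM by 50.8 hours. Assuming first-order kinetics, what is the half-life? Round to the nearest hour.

Over Δt = 50.8 − 33.8 = 17 hours, the level fell by a factor of 158/95.3 ≈ 1.6579.
n = log₂(1.6579) ≈ 0.72938 half-lives, so t½ = 17/0.72938 ≈ 23.308 hours.

23 hours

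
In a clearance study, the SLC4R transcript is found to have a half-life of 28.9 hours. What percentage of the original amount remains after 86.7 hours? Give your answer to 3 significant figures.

n = 86.7/28.9 ≈ 3 half-lives.
Fraction remaining = (1/2)^3 ≈ 0.125, i.e. 12.5%.

12.5%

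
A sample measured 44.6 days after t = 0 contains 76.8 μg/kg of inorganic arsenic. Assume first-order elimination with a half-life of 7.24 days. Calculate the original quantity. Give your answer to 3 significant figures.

5490 μg/kg

Number of half-lives elapsed: n = 44.6/7.24 ≈ 6.1602.
A₀ = A × 2^n = 76.8 × 2^6.1602 = 76.8 × 71.517 ≈ 5492.5 μg/kg.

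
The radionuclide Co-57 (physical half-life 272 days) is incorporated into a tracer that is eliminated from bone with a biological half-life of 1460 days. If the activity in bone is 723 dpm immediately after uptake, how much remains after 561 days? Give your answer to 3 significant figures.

133 dpm

1/t_eff = 1/t_phys + 1/t_biol = 1/272 + 1/1460 = 0.0043614 per day.
t_eff = 272 × 1460 / (272 + 1460) ≈ 229.28 days.
Remaining = 723 × (1/2)^(561/229.28) = 723 × (1/2)^2.4467 ≈ 132.62 dpm.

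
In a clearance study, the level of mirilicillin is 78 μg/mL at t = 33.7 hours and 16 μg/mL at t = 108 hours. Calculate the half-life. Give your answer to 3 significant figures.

Over Δt = 108 − 33.7 = 74.3 hours, the level fell by a factor of 78/16 ≈ 4.875.
n = log₂(4.875) ≈ 2.2854 half-lives, so t½ = 74.3/2.2854 ≈ 32.511 hours.

32.5 hours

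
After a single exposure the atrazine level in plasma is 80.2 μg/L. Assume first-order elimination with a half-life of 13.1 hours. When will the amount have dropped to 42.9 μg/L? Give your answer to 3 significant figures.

Fraction remaining = 42.9/80.2 ≈ 0.53491.
n = log₂(80.2/42.9) = ln(1.8695)/ln 2 ≈ 0.90262 half-lives.
t = n × t½ = 0.90262 × 13.1 ≈ 11.824 hours.

11.8 hours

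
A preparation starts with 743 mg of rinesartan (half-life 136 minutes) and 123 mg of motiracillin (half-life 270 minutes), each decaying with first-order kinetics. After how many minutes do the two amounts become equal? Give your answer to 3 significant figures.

Set 743·(1/2)^(t/136) = 123·(1/2)^(t/270).
Taking log₂: log₂(743/123) = t·(1/136 − 1/270).
log₂(6.0407) = 2.5947; 1/136 − 1/270 = 0.0036492.
t = 2.5947 / 0.0036492 ≈ 711.03 minutes.

711 minutes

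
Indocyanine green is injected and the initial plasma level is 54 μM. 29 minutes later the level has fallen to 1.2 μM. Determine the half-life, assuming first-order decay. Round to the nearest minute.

A/A₀ = 1.2/54 ≈ 0.022222.
n = log₂(45) ≈ 5.4919 half-lives elapsed in 29 minutes.
t½ = 29/5.4919 ≈ 5.2805 minutes.

5 minutes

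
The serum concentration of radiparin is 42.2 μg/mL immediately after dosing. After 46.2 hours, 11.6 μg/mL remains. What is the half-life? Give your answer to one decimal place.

A/A₀ = 11.6/42.2 ≈ 0.27488.
n = log₂(3.6379) ≈ 1.8631 half-lives elapsed in 46.2 hours.
t½ = 46.2/1.8631 ≈ 24.797 hours.

24.8 hours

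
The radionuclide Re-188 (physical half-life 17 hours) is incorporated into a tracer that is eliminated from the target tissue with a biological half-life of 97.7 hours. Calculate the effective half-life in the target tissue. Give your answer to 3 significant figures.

14.5 hours

1/t_eff = 1/t_phys + 1/t_biol = 1/17 + 1/97.7 = 0.069059 per hour.
t_eff = 17 × 97.7 / (17 + 97.7) ≈ 14.48 hours.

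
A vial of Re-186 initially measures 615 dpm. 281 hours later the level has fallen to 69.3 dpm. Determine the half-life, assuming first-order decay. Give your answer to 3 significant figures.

A/A₀ = 69.3/615 ≈ 0.11268.
n = log₂(8.8745) ≈ 3.1497 half-lives elapsed in 281 hours.
t½ = 281/3.1497 ≈ 89.216 hours.

89.2 hours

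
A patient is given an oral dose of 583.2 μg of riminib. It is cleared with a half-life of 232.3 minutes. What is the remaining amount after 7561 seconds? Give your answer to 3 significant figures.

400 μg

Convert the elapsed time: 7561 seconds = 126.017 minutes.
Number of half-lives: n = 126.017/232.3 ≈ 0.54247.
Remaining = 583.2 × (1/2)^0.54247 = 583.2 × 0.68659 ≈ 400.42 μg.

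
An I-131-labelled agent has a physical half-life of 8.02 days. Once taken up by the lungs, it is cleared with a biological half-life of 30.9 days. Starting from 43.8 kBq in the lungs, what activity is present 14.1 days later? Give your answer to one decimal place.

1/t_eff = 1/t_phys + 1/t_biol = 1/8.02 + 1/30.9 = 0.15705 per day.
t_eff = 8.02 × 30.9 / (8.02 + 30.9) ≈ 6.3674 days.
Remaining = 43.8 × (1/2)^(14.1/6.3674) = 43.8 × (1/2)^2.2144 ≈ 9.4378 kBq.

9.4 kBq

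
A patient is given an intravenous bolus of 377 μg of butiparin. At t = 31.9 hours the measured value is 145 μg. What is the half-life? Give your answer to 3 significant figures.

23.1 hours

A/A₀ = 145/377 ≈ 0.38462.
n = log₂(2.6) ≈ 1.3785 half-lives elapsed in 31.9 hours.
t½ = 31.9/1.3785 ≈ 23.141 hours.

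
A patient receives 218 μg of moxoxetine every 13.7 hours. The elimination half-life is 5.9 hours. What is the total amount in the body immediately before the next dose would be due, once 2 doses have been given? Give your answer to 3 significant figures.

52.3 μg

The 2 doses were given 27.4, 13.7 hours ago.
Total = 218·(1/2)^(27.4/5.9) + 218·(1/2)^(13.7/5.9)
      = 8.7187 + 43.597 ≈ 52.316 μg.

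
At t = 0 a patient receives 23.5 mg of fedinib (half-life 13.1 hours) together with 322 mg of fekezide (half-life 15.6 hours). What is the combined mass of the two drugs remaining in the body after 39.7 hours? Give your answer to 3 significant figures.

58.1 mg

fedinib: 23.5 × (1/2)^(39.7/13.1) = 23.5 × (1/2)^3.0305 ≈ 2.876 mg.
fekezide: 322 × (1/2)^(39.7/15.6) = 322 × (1/2)^2.5449 ≈ 55.179 mg.
Total = 2.876 + 55.179 ≈ 58.055 mg.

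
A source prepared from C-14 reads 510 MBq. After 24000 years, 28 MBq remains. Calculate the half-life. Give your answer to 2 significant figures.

5700 years

A/A₀ = 28/510 ≈ 0.054902.
n = log₂(18.214) ≈ 4.187 half-lives elapsed in 24000 years.
t½ = 24000/4.187 ≈ 5732 years.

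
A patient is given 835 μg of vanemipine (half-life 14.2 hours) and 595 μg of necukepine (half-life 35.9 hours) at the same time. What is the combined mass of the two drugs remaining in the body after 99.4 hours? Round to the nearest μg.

vanemipine: 835 × (1/2)^(99.4/14.2) = 835 × (1/2)^7 ≈ 6.5234 μg.
necukepine: 595 × (1/2)^(99.4/35.9) = 595 × (1/2)^2.7688 ≈ 87.302 μg.
Total = 6.5234 + 87.302 ≈ 93.825 μg.

94 μg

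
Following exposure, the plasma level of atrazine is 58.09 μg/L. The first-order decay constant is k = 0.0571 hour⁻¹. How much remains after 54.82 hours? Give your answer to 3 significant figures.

2.54 μg/L

t½ = ln 2 / k = 0.69315 / 0.0571 ≈ 12.139 hours.
Number of half-lives: n = 54.82/12.139 ≈ 4.516.
Remaining = 58.09 × (1/2)^4.516 = 58.09 × 0.043708 ≈ 2.539 μg/L.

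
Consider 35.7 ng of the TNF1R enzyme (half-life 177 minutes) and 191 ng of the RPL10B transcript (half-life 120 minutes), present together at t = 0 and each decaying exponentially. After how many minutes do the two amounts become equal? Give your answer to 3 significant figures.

Set 35.7·(1/2)^(t/177) = 191·(1/2)^(t/120).
Taking log₂: log₂(35.7/191) = t·(1/177 − 1/120).
log₂(0.18691) = -2.4196; 1/177 − 1/120 = -0.0026836.
t = -2.4196 / -0.0026836 ≈ 901.61 minutes.

902 minutes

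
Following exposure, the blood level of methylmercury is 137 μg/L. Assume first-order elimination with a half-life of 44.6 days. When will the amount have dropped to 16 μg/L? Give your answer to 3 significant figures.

138 days

Fraction remaining = 16/137 ≈ 0.11679.
n = log₂(137/16) = ln(8.5625)/ln 2 ≈ 3.098 half-lives.
t = n × t½ = 3.098 × 44.6 ≈ 138.17 days.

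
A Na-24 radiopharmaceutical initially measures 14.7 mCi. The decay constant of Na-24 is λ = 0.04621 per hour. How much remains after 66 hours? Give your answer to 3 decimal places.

t½ = ln 2 / λ = 0.69315 / 0.04621 ≈ 15 hours.
Number of half-lives: n = 66/15 ≈ 4.4.
Remaining = 14.7 × (1/2)^4.4 = 14.7 × 0.047366 ≈ 0.69627 mCi.

0.696 mCi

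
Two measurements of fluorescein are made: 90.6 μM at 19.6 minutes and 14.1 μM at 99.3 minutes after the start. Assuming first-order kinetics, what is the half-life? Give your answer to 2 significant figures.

30 minutes

Over Δt = 99.3 − 19.6 = 79.7 minutes, the level fell by a factor of 90.6/14.1 ≈ 6.4255.
n = log₂(6.4255) ≈ 2.6838 half-lives, so t½ = 79.7/2.6838 ≈ 29.697 minutes.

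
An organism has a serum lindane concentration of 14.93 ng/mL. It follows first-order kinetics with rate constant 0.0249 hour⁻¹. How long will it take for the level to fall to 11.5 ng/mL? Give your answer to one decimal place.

t½ = ln 2 / k = 0.69315 / 0.0249 ≈ 27.837 hours.
Fraction remaining = 11.5/14.93 ≈ 0.77026.
n = log₂(14.93/11.5) = ln(1.2983)/ln 2 ≈ 0.37658 half-lives.
t = n × t½ = 0.37658 × 27.837 ≈ 10.483 hours.

10.5 hours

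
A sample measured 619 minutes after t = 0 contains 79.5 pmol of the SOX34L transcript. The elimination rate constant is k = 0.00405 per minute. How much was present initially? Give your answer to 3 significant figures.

975 pmol

t½ = ln 2 / k = 0.69315 / 0.00405 ≈ 171.15 minutes.
Number of half-lives elapsed: n = 619/171.15 ≈ 3.6168.
A₀ = A × 2^n = 79.5 × 2^3.6168 = 79.5 × 12.267 ≈ 975.26 pmol.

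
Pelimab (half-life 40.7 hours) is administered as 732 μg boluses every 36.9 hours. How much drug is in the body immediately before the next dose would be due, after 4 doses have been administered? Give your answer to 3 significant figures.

769 μg

The 4 doses were given 147.6, 110.7, 73.8, 36.9 hours ago.
Total = 732·(1/2)^(147.6/40.7) + 732·(1/2)^(110.7/40.7) + 732·(1/2)^(73.8/40.7) + 732·(1/2)^(36.9/40.7)
      = 59.267 + 111.11 + 208.29 + 390.47 ≈ 769.13 μg.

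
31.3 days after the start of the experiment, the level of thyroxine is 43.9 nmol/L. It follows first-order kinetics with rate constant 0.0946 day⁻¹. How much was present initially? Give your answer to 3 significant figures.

t½ = ln 2 / k = 0.69315 / 0.0946 ≈ 7.3271 days.
Number of half-lives elapsed: n = 31.3/7.3271 ≈ 4.2718.
A₀ = A × 2^n = 43.9 × 2^4.2718 = 43.9 × 19.317 ≈ 848.01 nmol/L.

848 nmol/L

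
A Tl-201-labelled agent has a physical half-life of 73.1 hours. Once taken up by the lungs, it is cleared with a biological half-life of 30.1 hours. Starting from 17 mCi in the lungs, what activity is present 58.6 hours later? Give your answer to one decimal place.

2.5 mCi

1/t_eff = 1/t_phys + 1/t_biol = 1/73.1 + 1/30.1 = 0.046902 per hour.
t_eff = 73.1 × 30.1 / (73.1 + 30.1) ≈ 21.321 hours.
Remaining = 17 × (1/2)^(58.6/21.321) = 17 × (1/2)^2.7485 ≈ 2.5297 mCi.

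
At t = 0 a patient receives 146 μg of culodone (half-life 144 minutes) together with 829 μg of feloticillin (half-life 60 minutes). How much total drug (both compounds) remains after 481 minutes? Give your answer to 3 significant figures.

culodone: 146 × (1/2)^(481/144) = 146 × (1/2)^3.3403 ≈ 14.415 μg.
feloticillin: 829 × (1/2)^(481/60) = 829 × (1/2)^8.0167 ≈ 3.2011 μg.
Total = 14.415 + 3.2011 ≈ 17.617 μg.

17.6 μg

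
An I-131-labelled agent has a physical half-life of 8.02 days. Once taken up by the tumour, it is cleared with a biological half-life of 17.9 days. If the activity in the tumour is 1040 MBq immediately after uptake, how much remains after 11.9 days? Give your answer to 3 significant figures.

235 MBq

1/t_eff = 1/t_phys + 1/t_biol = 1/8.02 + 1/17.9 = 0.18055 per day.
t_eff = 8.02 × 17.9 / (8.02 + 17.9) ≈ 5.5385 days.
Remaining = 1040 × (1/2)^(11.9/5.5385) = 1040 × (1/2)^2.1486 ≈ 234.55 MBq.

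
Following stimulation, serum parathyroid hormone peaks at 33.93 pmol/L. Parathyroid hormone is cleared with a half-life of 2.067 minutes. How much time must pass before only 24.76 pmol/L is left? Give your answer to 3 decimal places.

0.940 minutes

Fraction remaining = 24.76/33.93 ≈ 0.72974.
n = log₂(33.93/24.76) = ln(1.3704)/ln 2 ≈ 0.45455 half-lives.
t = n × t½ = 0.45455 × 2.067 ≈ 0.93956 minutes.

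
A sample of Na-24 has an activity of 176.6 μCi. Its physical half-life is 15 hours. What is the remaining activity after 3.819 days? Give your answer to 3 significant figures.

Convert the elapsed time: 3.819 days = 91.656 hours.
Number of half-lives: n = 91.656/15 ≈ 6.1104.
Remaining = 176.6 × (1/2)^6.1104 = 176.6 × 0.014474 ≈ 2.5561 μCi.

2.56 μCi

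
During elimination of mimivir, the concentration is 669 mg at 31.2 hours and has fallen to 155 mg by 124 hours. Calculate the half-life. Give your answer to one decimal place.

Over Δt = 124 − 31.2 = 92.8 hours, the level fell by a factor of 669/155 ≈ 4.3161.
n = log₂(4.3161) ≈ 2.1097 half-lives, so t½ = 92.8/2.1097 ≈ 43.987 hours.

44.0 hours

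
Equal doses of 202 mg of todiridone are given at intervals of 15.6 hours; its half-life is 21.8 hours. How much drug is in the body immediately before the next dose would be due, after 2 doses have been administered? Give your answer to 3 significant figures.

The 2 doses were given 31.2, 15.6 hours ago.
Total = 202·(1/2)^(31.2/21.8) + 202·(1/2)^(15.6/21.8)
      = 74.906 + 123.01 ≈ 197.92 mg.

198 mg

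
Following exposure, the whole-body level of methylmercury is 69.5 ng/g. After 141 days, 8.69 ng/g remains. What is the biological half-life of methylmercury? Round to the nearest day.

47 days

A/A₀ = 8.69/69.5 ≈ 0.12504.
n = log₂(7.9977) ≈ 2.9996 half-lives elapsed in 141 days.
t½ = 141/2.9996 ≈ 47.007 days.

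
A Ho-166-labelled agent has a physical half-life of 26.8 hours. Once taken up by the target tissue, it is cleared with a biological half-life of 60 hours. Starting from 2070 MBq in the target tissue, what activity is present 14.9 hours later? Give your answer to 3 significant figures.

1/t_eff = 1/t_phys + 1/t_biol = 1/26.8 + 1/60 = 0.05398 per hour.
t_eff = 26.8 × 60 / (26.8 + 60) ≈ 18.525 hours.
Remaining = 2070 × (1/2)^(14.9/18.525) = 2070 × (1/2)^0.8043 ≈ 1185.4 MBq.

1190 MBq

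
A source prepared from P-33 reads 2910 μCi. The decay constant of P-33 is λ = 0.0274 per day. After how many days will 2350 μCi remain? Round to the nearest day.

t½ = ln 2 / λ = 0.69315 / 0.0274 ≈ 25.297 days.
Fraction remaining = 2350/2910 ≈ 0.80756.
n = log₂(2910/2350) = ln(1.2383)/ln 2 ≈ 0.30836 half-lives.
t = n × t½ = 0.30836 × 25.297 ≈ 7.8006 days.

8 days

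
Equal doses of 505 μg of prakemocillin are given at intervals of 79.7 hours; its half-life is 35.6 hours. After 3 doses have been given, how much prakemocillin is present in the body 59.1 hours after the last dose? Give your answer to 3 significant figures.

The 3 doses were given 218.5, 138.8, 59.1 hours ago.
Total = 505·(1/2)^(218.5/35.6) + 505·(1/2)^(138.8/35.6) + 505·(1/2)^(59.1/35.6)
      = 7.1726 + 33.854 + 159.79 ≈ 200.82 μg.

201 μg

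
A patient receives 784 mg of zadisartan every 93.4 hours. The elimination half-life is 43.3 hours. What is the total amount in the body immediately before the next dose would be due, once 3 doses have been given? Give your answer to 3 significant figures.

224 mg

The 3 doses were given 280.2, 186.8, 93.4 hours ago.
Total = 784·(1/2)^(280.2/43.3) + 784·(1/2)^(186.8/43.3) + 784·(1/2)^(93.4/43.3)
      = 8.8371 + 39.414 + 175.78 ≈ 224.04 mg.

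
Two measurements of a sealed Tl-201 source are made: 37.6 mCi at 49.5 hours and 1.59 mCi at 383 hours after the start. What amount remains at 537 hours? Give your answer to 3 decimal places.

0.369 mCi

Over Δt = 383 − 49.5 = 333.5 hours, the level fell by a factor of 37.6/1.59 ≈ 23.648.
n = log₂(23.648) ≈ 4.5636 half-lives, so t½ = 333.5/4.5636 ≈ 73.078 hours.
From t = 383 to t = 537: 1.59 × (1/2)^((537−383)/73.078) ≈ 0.369 mCi.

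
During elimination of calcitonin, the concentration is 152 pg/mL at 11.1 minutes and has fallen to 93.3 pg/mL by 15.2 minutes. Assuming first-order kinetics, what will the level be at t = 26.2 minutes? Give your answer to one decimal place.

Over Δt = 15.2 − 11.1 = 4.1 minutes, the level fell by a factor of 152/93.3 ≈ 1.6292.
n = log₂(1.6292) ≈ 0.70412 half-lives, so t½ = 4.1/0.70412 ≈ 5.8229 minutes.
From t = 15.2 to t = 26.2: 93.3 × (1/2)^((26.2−15.2)/5.8229) ≈ 25.189 pg/mL.

25.2 pg/mL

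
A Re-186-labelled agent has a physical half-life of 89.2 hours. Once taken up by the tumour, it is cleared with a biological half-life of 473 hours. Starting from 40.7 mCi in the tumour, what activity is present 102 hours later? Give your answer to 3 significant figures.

15.9 mCi

1/t_eff = 1/t_phys + 1/t_biol = 1/89.2 + 1/473 = 0.013325 per hour.
t_eff = 89.2 × 473 / (89.2 + 473) ≈ 75.047 hours.
Remaining = 40.7 × (1/2)^(102/75.047) = 40.7 × (1/2)^1.3591 ≈ 15.865 mCi.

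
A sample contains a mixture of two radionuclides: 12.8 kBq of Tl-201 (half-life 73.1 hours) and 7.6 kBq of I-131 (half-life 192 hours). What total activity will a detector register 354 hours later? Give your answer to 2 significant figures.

Tl-201: 12.8 × (1/2)^(354/73.1) = 12.8 × (1/2)^4.8427 ≈ 0.44609 kBq.
I-131: 7.6 × (1/2)^(354/192) = 7.6 × (1/2)^1.8438 ≈ 2.1173 kBq.
Total = 0.44609 + 2.1173 ≈ 2.5634 kBq.

2.6 kBq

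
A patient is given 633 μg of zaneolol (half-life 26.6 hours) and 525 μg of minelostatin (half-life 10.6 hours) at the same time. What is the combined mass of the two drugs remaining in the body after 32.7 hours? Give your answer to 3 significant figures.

zaneolol: 633 × (1/2)^(32.7/26.6) = 633 × (1/2)^1.2293 ≈ 269.99 μg.
minelostatin: 525 × (1/2)^(32.7/10.6) = 525 × (1/2)^3.0849 ≈ 61.874 μg.
Total = 269.99 + 61.874 ≈ 331.86 μg.

332 μg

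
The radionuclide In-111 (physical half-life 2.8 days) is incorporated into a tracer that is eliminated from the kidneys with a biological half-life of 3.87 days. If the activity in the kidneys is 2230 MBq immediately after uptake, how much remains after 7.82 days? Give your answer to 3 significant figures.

79.3 MBq

1/t_eff = 1/t_phys + 1/t_biol = 1/2.8 + 1/3.87 = 0.61554 per day.
t_eff = 2.8 × 3.87 / (2.8 + 3.87) ≈ 1.6246 days.
Remaining = 2230 × (1/2)^(7.82/1.6246) = 2230 × (1/2)^4.8135 ≈ 79.303 MBq.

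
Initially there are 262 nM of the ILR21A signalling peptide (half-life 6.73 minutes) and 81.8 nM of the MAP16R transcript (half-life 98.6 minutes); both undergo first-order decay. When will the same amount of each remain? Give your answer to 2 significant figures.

12 minutes

Set 262·(1/2)^(t/6.73) = 81.8·(1/2)^(t/98.6).
Taking log₂: log₂(262/81.8) = t·(1/6.73 − 1/98.6).
log₂(3.2029) = 1.6794; 1/6.73 − 1/98.6 = 0.13845.
t = 1.6794 / 0.13845 ≈ 12.13 minutes.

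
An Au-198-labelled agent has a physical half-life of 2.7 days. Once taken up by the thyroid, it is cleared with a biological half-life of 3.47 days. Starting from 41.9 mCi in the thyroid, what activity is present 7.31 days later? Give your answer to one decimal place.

1/t_eff = 1/t_phys + 1/t_biol = 1/2.7 + 1/3.47 = 0.65855 per day.
t_eff = 2.7 × 3.47 / (2.7 + 3.47) ≈ 1.5185 days.
Remaining = 41.9 × (1/2)^(7.31/1.5185) = 41.9 × (1/2)^4.814 ≈ 1.4895 mCi.

1.5 mCi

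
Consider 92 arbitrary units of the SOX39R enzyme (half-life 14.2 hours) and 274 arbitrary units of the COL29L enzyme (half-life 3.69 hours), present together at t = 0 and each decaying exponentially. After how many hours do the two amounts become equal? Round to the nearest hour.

Set 92·(1/2)^(t/14.2) = 274·(1/2)^(t/3.69).
Taking log₂: log₂(92/274) = t·(1/14.2 − 1/3.69).
log₂(0.33577) = -1.5745; 1/14.2 − 1/3.69 = -0.20058.
t = -1.5745 / -0.20058 ≈ 7.8496 hours.

8 hours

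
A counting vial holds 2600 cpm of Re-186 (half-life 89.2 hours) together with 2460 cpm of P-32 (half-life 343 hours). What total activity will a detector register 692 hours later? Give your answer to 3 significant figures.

620 cpm

Re-186: 2600 × (1/2)^(692/89.2) = 2600 × (1/2)^7.7578 ≈ 12.012 cpm.
P-32: 2460 × (1/2)^(692/343) = 2460 × (1/2)^2.0175 ≈ 607.59 cpm.
Total = 12.012 + 607.59 ≈ 619.6 cpm.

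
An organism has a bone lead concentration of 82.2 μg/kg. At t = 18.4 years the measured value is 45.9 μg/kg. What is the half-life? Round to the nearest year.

A/A₀ = 45.9/82.2 ≈ 0.55839.
n = log₂(1.7908) ≈ 0.84064 half-lives elapsed in 18.4 years.
t½ = 18.4/0.84064 ≈ 21.888 years.

22 years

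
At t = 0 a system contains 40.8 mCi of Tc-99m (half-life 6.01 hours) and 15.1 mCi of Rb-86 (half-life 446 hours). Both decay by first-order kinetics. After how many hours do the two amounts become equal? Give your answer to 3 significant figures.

8.74 hours

Set 40.8·(1/2)^(t/6.01) = 15.1·(1/2)^(t/446).
Taking log₂: log₂(40.8/15.1) = t·(1/6.01 − 1/446).
log₂(2.702) = 1.434; 1/6.01 − 1/446 = 0.16415.
t = 1.434 / 0.16415 ≈ 8.7362 hours.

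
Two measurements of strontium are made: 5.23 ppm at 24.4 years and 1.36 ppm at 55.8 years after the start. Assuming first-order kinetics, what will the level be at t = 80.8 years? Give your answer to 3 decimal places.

Over Δt = 55.8 − 24.4 = 31.4 years, the level fell by a factor of 5.23/1.36 ≈ 3.8456.
n = log₂(3.8456) ≈ 1.9432 half-lives, so t½ = 31.4/1.9432 ≈ 16.159 years.
From t = 55.8 to t = 80.8: 1.36 × (1/2)^((80.8−55.8)/16.159) ≈ 0.46538 ppm.

0.465 ppm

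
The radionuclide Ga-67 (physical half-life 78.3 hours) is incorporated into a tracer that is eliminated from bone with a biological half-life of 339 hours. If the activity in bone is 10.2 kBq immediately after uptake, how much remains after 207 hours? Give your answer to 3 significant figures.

1/t_eff = 1/t_phys + 1/t_biol = 1/78.3 + 1/339 = 0.015721 per hour.
t_eff = 78.3 × 339 / (78.3 + 339) ≈ 63.608 hours.
Remaining = 10.2 × (1/2)^(207/63.608) = 10.2 × (1/2)^3.2543 ≈ 1.069 kBq.

1.07 kBq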